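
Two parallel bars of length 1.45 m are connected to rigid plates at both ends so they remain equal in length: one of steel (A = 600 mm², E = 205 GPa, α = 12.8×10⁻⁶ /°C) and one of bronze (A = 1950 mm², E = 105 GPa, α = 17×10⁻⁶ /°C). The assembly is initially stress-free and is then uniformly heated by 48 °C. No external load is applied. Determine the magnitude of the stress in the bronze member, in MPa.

The bronze has the larger α, so on heating it would change length more than the steel if both were free. The rigid plates force a common final length, so the bronze is put into compression and the steel into tension, with equal and opposite forces P (no external load).
Equating the net (thermal + elastic) strains gives |α₁ − α₂|·ΔT = P·[1/(A₁E₁) + 1/(A₂E₂)].
|α₁ − α₂|·ΔT = 4.2×10⁻⁶ × 48 = 0.0002016.
1/(A₁E₁) + 1/(A₂E₂) = 1/(600×205×10³) + 1/(1950×105×10³) = 1.301×10⁻⁸ N⁻¹.
So P = 0.0002016 / 1.301×10⁻⁸ = 15.49 kN.
σ_{bronze} = P/A₂ = 15490/1950 = 7.944 MPa, compressive.

σ ≈ 7.94 MPa (compressive)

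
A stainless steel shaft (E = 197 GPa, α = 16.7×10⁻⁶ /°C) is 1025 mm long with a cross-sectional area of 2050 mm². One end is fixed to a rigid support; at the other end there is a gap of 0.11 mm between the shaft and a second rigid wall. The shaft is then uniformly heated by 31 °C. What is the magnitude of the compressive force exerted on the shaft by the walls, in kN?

P ≈ 166 kN

If the wall were absent the shaft would grow by αΔT L = 16.7×10⁻⁶ × 31 × 1025 = 0.5306 mm.
The gap closes (δ_free > 0.11 mm) and the wall then resists a further 0.5306 − 0.11 = 0.4206 mm of expansion.
So σ = E(δ_free − g)/L = 197×10³ × 0.4206/1025 = 80.85 MPa.
P = σA = 80.85 × 2050 = 165.7 kN.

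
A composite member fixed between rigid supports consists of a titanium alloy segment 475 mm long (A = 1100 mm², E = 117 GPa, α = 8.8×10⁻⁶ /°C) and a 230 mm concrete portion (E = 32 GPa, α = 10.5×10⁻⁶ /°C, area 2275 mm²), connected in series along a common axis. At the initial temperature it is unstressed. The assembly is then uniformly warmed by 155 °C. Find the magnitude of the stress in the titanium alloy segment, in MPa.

Free thermal expansion of the whole bar: Σ αᵢΔT Lᵢ = 8.8×10⁻⁶×155×475 + 10.5×10⁻⁶×155×230 = 1.022 mm.
The rigid supports impose zero overall length change; the single axial force P common to all segments must satisfy P Σ Lᵢ/(AᵢEᵢ) = δ_free.
The series flexibility is Σ Lᵢ/(AᵢEᵢ) = 475/(1100×117×10³) + 230/(2275×32×10³) = 6.85×10⁻⁶ mm/N.
Hence P = δ_free / Σ(L/AE) = 1.022/6.85×10⁻⁶ = 149.2 kN (compressive).
σ_{titanium alloy} = P / A = 149200 / 1100 = 135.7 MPa.

σ ≈ 136 MPa (compressive)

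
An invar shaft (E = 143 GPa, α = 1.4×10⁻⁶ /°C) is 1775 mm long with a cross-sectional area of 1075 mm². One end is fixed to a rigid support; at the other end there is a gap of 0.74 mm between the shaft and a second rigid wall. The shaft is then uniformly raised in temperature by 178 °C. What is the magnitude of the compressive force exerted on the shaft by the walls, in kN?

If the wall were absent the shaft would grow by αΔT L = 1.4×10⁻⁶ × 178 × 1775 = 0.4423 mm.
This is smaller than the 0.74 mm clearance, so the shaft expands freely without reaching the stop — the stress is zero.

P ≈ 0 kN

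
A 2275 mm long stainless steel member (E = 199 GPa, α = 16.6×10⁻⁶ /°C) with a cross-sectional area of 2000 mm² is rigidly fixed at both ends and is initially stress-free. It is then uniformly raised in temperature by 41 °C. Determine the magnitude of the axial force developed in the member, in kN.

P ≈ 271 kN (compressive)

The ends cannot move, so σ = EαΔT = 199×10³ × 16.6×10⁻⁶ × 41 = 135.4 MPa.
Axial force P = σA = 135.4 × 2000 = 270900 N = 270.9 kN, compressive.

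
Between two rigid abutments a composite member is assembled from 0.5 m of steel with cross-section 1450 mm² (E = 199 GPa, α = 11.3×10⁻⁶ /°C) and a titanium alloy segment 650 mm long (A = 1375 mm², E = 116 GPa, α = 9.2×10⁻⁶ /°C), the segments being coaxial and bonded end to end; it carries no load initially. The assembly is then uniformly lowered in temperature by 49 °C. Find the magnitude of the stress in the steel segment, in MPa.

σ ≈ 67.7 MPa (tensile)

Free thermal contraction of the whole bar: Σ αᵢΔT Lᵢ = 11.3×10⁻⁶×49×500 + 9.2×10⁻⁶×49×650 = 0.5699 mm.
Since the ends are fixed, an axial force P builds up, equal in every segment, with P · Σ Lᵢ/(AᵢEᵢ) = δ_free.
Σ Lᵢ/(AᵢEᵢ) = 500/(1450×199×10³) + 650/(1375×116×10³) = 5.808×10⁻⁶ mm/N.
P = 0.5699 / 5.808×10⁻⁶ = 98120 N = 98.12 kN, tensile.
σ_{steel} = P / A = 98120 / 1450 = 67.67 MPa.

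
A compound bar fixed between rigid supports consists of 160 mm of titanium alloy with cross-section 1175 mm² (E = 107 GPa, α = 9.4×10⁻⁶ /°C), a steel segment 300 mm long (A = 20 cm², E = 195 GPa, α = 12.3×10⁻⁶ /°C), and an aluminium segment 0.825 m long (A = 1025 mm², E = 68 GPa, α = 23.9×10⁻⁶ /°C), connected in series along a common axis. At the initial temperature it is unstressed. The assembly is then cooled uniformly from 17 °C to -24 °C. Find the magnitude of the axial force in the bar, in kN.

If the supports were absent, the total length change would be Σ αᵢΔT Lᵢ = 9.4×10⁻⁶×41×160 + 12.3×10⁻⁶×41×300 + 23.9×10⁻⁶×41×825 = 1.021 mm.
The walls prevent any net length change, so an axial force P (same in every segment) develops. Compatibility: P · Σ Lᵢ/(AᵢEᵢ) = δ_free.
The series flexibility is Σ Lᵢ/(AᵢEᵢ) = 160/(1175×107×10³) + 300/(2000×195×10³) + 825/(1025×68×10³) = 1.388×10⁻⁵ mm/N.
Hence P = δ_free / Σ(L/AE) = 1.021/1.388×10⁻⁵ = 73.59 kN (tensile).

P ≈ 73.6 kN (tensile)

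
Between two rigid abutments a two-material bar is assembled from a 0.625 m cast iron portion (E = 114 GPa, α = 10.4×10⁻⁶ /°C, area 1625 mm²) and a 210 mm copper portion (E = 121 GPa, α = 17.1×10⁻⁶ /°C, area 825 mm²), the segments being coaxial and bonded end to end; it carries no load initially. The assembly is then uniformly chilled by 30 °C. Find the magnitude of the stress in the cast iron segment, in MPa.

σ ≈ 34 MPa (tensile)

If the supports were absent, the total length change would be Σ αᵢΔT Lᵢ = 10.4×10⁻⁶×30×625 + 17.1×10⁻⁶×30×210 = 0.3027 mm.
The rigid supports impose zero overall length change; the single axial force P common to all segments must satisfy P Σ Lᵢ/(AᵢEᵢ) = δ_free.
The series flexibility is Σ Lᵢ/(AᵢEᵢ) = 625/(1625×114×10³) + 210/(825×121×10³) = 5.478×10⁻⁶ mm/N.
So P = 0.3027 / 5.478×10⁻⁶ = 55.27 kN, tensile.
σ_{cast iron} = P / A = 55270 / 1625 = 34.01 MPa.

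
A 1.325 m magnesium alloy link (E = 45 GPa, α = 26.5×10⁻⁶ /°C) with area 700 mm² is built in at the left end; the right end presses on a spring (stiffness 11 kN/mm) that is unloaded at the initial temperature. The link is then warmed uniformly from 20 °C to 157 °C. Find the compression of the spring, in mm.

Free thermal expansion: δ_free = αΔT L = 26.5×10⁻⁶ × 137 × 1325 = 4.81 mm.
With a force P in the spring, the elastic change of the link is PL/(AE) and that of the spring is P/k; compatibility requires their sum to equal δ_free.
So P = δ_free / [L/(AE) + 1/k] = 4.81 / [ 1325/(700×45×10³) + 1/(11×10³) ].
P = 4.81 / 0.000133 = 36180 N.
Spring compression = P/k = 36180/(11×10³) = 3.289 mm.

δ ≈ 3.29 mm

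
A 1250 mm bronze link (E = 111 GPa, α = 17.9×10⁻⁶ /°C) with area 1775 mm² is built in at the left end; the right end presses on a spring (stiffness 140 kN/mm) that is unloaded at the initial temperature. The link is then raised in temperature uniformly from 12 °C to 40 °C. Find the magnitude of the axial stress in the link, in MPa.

σ ≈ 26.2 MPa (compressive)

Free thermal expansion: δ_free = αΔT L = 17.9×10⁻⁶ × 28 × 1250 = 0.6265 mm.
Let P be the compressive force at the spring. The link shortens elastically by PL/(AE) and the spring compresses by P/k; together these equal δ_free.
So P = δ_free / [L/(AE) + 1/k] = 0.6265 / [ 1250/(1775×111×10³) + 1/(140×10³) ].
P = 0.6265 / 1.349×10⁻⁵ = 46450 N.
σ = P/A = 46450/1775 = 26.17 MPa.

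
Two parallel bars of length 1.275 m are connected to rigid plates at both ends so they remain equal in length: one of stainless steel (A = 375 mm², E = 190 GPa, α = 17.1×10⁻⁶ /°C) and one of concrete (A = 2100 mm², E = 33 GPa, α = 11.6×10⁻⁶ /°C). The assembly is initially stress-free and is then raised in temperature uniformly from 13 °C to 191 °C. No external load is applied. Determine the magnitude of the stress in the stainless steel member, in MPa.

σ ≈ 91.7 MPa (compressive)

Equilibrium of a rigid end plate with no external load gives equal and opposite internal forces ±P in the two members. Since α_{stainless steel} > α_{concrete}, heating drives the stainless steel into compression and the concrete into tension.
Equating the net (thermal + elastic) strains gives |α₁ − α₂|·ΔT = P·[1/(A₁E₁) + 1/(A₂E₂)].
|α₁ − α₂|·ΔT = 5.5×10⁻⁶ × 178 = 0.000979.
1/(A₁E₁) + 1/(A₂E₂) = 1/(375×190×10³) + 1/(2100×33×10³) = 2.847×10⁻⁸ N⁻¹.
P = 0.000979 / 2.847×10⁻⁸ = 34390 N = 34.39 kN.
σ_{stainless steel} = P/A₁ = 34390/375 = 91.71 MPa, compressive.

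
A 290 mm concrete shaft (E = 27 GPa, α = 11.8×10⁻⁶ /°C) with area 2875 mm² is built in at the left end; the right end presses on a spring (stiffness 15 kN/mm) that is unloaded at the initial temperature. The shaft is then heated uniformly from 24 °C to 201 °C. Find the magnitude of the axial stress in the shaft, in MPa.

σ ≈ 2.99 MPa (compressive)

If the spring were absent the shaft would lengthen by αΔT L = 11.8×10⁻⁶ × 177 × 290 = 0.6057 mm.
With a force P in the spring, the elastic change of the shaft is PL/(AE) and that of the spring is P/k; compatibility requires their sum to equal δ_free.
So P = δ_free / [L/(AE) + 1/k] = 0.6057 / [ 290/(2875×27×10³) + 1/(15×10³) ].
P = 0.6057 / 7.04×10⁻⁵ = 8603 N.
σ = P/A = 8603/2875 = 2.992 MPa.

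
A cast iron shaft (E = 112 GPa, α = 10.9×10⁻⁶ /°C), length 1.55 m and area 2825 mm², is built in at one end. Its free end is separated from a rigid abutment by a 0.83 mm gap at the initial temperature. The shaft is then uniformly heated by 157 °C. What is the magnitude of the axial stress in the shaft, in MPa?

σ ≈ 132 MPa (compressive)

If the wall were absent the shaft would grow by αΔT L = 10.9×10⁻⁶ × 157 × 1550 = 2.653 mm.
The gap closes (δ_free > 0.83 mm) and the wall then resists a further 2.653 − 0.83 = 1.823 mm of expansion.
That suppressed elongation corresponds to σ = E·Δ/L = 112×10³ × 1.823/1550 = 131.7 MPa.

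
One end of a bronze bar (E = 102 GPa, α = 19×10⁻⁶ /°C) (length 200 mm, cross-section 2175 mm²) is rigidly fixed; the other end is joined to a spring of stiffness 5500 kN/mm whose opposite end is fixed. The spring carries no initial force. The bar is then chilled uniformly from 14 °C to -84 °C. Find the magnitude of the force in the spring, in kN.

P ≈ 344 kN

Free thermal contraction: δ_free = αΔT L = 19×10⁻⁶ × 98 × 200 = 0.3724 mm.
Let P be the tensile force in the spring. The bar extends elastically by PL/(AE) and the spring stretches by P/k; together these equal δ_free.
P [ L/(AE) + 1/k ] = δ_free → P [ 200/(2175×102×10³) + 1/(5500×10³) ] = 0.3724.
P = 0.3724 / 1.083×10⁻⁶ = 343800 N.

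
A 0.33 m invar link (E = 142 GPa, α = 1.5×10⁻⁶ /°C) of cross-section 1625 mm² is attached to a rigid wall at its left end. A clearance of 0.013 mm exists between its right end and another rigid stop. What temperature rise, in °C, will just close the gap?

Contact occurs when the free expansion equals the gap: αΔT L = 0.013 mm.
ΔT = 0.013 / (1.5×10⁻⁶ × 330) = 26.26 °C.

ΔT ≈ 26.3 °C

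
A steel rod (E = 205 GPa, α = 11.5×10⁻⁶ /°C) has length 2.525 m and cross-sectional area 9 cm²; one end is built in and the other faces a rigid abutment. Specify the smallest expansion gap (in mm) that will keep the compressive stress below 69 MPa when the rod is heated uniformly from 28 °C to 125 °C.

g ≈ 1.97 mm

With no wall the rod would lengthen by αΔT L = 11.5×10⁻⁶ × 97 × 2525 = 2.817 mm.
A stress of 69 MPa corresponds to the wall pushing the rod back by σL/E = 69×2525/(205×10³) = 0.8499 mm.
The gap must absorb the remainder: g_min = 2.817 − 0.8499 = 1.967 mm.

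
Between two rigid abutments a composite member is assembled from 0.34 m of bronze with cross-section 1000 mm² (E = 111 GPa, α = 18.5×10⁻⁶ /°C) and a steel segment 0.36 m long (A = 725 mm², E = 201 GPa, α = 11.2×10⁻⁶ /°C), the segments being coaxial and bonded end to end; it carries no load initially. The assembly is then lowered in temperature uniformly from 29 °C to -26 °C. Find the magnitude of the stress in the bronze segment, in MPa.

σ ≈ 103 MPa (tensile)

With the walls removed the bar would change length by δ_free = Σ αᵢΔT Lᵢ = 18.5×10⁻⁶×55×340 + 11.2×10⁻⁶×55×360 = 0.5677 mm.
The rigid supports impose zero overall length change; the single axial force P common to all segments must satisfy P Σ Lᵢ/(AᵢEᵢ) = δ_free.
The series flexibility is Σ Lᵢ/(AᵢEᵢ) = 340/(1000×111×10³) + 360/(725×201×10³) = 5.533×10⁻⁶ mm/N.
So P = 0.5677 / 5.533×10⁻⁶ = 102.6 kN, tensile.
σ_{bronze} = P / A = 102600 / 1000 = 102.6 MPa.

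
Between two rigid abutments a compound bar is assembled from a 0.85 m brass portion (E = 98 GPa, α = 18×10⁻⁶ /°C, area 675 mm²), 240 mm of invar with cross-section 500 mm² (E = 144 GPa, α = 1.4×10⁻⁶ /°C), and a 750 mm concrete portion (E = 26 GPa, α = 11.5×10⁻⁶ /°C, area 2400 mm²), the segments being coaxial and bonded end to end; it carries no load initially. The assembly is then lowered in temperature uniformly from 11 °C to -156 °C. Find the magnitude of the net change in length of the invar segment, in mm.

Free thermal contraction of the whole bar: Σ αᵢΔT Lᵢ = 18×10⁻⁶×167×850 + 1.4×10⁻⁶×167×240 + 11.5×10⁻⁶×167×750 = 4.052 mm.
Since the ends are fixed, an axial force P builds up, equal in every segment, with P · Σ Lᵢ/(AᵢEᵢ) = δ_free.
The series flexibility is Σ Lᵢ/(AᵢEᵢ) = 850/(675×98×10³) + 240/(500×144×10³) + 750/(2400×26×10³) = 2.82×10⁻⁵ mm/N.
So P = 4.052 / 2.82×10⁻⁵ = 143.7 kN, tensile.
For the invar segment, free thermal change = 1.4×10⁻⁶×167×240 = 0.05611 mm and elastic change from P = 143700×240/(500×144×10³) = 0.4789 mm; these oppose, so the net change is 0.423 mm (segment lengthens).

|ΔL| ≈ 0.423 mm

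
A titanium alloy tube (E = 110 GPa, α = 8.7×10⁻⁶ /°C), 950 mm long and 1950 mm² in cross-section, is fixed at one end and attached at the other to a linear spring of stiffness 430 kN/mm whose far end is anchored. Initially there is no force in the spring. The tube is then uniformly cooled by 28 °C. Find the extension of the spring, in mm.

δ ≈ 0.0797 mm

The unrestrained thermal change is αΔT L = 8.7×10⁻⁶ × 28 × 950 = 0.2314 mm.
With a force P in the spring, the elastic change of the tube is PL/(AE) and that of the spring is P/k; compatibility requires their sum to equal δ_free.
So P = δ_free / [L/(AE) + 1/k] = 0.2314 / [ 950/(1950×110×10³) + 1/(430×10³) ].
P = 0.2314 / 6.754×10⁻⁶ = 34260 N.
Spring extension = P/k = 34260/(430×10³) = 0.07968 mm.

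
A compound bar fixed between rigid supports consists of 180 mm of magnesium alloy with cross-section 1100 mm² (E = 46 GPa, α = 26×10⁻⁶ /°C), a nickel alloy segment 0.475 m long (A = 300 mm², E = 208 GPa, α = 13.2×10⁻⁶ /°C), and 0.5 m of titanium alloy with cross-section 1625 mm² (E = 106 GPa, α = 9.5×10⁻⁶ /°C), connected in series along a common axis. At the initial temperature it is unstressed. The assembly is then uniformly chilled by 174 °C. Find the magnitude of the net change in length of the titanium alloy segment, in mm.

With the walls removed the bar would change length by δ_free = Σ αᵢΔT Lᵢ = 26×10⁻⁶×174×180 + 13.2×10⁻⁶×174×475 + 9.5×10⁻⁶×174×500 = 2.732 mm.
The rigid supports impose zero overall length change; the single axial force P common to all segments must satisfy P Σ Lᵢ/(AᵢEᵢ) = δ_free.
The series flexibility is Σ Lᵢ/(AᵢEᵢ) = 180/(1100×46×10³) + 475/(300×208×10³) + 500/(1625×106×10³) = 1.407×10⁻⁵ mm/N.
Hence P = δ_free / Σ(L/AE) = 2.732/1.407×10⁻⁵ = 194.1 kN (tensile).
For the titanium alloy segment, free thermal change = 9.5×10⁻⁶×174×500 = 0.8265 mm and elastic change from P = 194100×500/(1625×106×10³) = 0.5635 mm; these oppose, so the net change is 0.263 mm (segment shortens).

|ΔL| ≈ 0.263 mm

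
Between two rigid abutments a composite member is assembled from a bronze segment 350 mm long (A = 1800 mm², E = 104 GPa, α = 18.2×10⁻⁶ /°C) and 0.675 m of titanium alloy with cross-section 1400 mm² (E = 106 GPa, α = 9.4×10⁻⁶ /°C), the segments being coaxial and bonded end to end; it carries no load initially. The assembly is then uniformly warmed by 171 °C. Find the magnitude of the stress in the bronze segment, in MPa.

σ ≈ 188 MPa (compressive)

With the walls removed the bar would change length by δ_free = Σ αᵢΔT Lᵢ = 18.2×10⁻⁶×171×350 + 9.4×10⁻⁶×171×675 = 2.174 mm.
The walls prevent any net length change, so an axial force P (same in every segment) develops. Compatibility: P · Σ Lᵢ/(AᵢEᵢ) = δ_free.
Σ Lᵢ/(AᵢEᵢ) = 350/(1800×104×10³) + 675/(1400×106×10³) = 6.418×10⁻⁶ mm/N.
Hence P = δ_free / Σ(L/AE) = 2.174/6.418×10⁻⁶ = 338.8 kN (compressive).
σ_{bronze} = P / A = 338800 / 1800 = 188.2 MPa.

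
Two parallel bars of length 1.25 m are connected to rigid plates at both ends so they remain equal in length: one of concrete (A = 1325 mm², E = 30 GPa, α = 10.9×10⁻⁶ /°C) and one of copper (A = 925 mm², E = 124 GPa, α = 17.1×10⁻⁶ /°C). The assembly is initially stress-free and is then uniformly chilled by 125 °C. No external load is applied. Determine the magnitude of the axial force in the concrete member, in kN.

P ≈ 22.9 kN (compressive in the concrete)

Both members must finish at the same length. With the larger α, the copper tends to over-contract; the plates restrain it, putting the copper in tension and the concrete in compression. With no external load the two internal forces are equal and opposite, magnitude P.
Compatibility of the two members (thermal + elastic change equal): (α₁ − α₂)ΔT = P·[1/(A₁E₁) + 1/(A₂E₂)].
|α₁ − α₂|·ΔT = 6.2×10⁻⁶ × 125 = 0.000775.
1/(A₁E₁) + 1/(A₂E₂) = 1/(1325×30×10³) + 1/(925×124×10³) = 3.388×10⁻⁸ N⁻¹.
So P = 0.000775 / 3.388×10⁻⁸ = 22.88 kN.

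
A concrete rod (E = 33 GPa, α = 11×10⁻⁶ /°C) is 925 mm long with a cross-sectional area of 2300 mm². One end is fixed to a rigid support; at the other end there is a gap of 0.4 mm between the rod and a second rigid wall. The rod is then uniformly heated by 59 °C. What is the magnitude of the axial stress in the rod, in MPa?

σ ≈ 7.15 MPa (compressive)

Unrestrained expansion: δ_free = αΔT L = 11×10⁻⁶ × 59 × 925 = 0.6003 mm.
The gap closes (δ_free > 0.4 mm) and the wall then resists a further 0.6003 − 0.4 = 0.2003 mm of expansion.
So σ = E(δ_free − g)/L = 33×10³ × 0.2003/925 = 7.147 MPa.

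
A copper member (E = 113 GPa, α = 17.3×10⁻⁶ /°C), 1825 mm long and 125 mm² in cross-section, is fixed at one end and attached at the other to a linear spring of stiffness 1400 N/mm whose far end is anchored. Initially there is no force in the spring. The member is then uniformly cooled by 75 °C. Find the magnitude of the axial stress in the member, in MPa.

Free thermal contraction: δ_free = αΔT L = 17.3×10⁻⁶ × 75 × 1825 = 2.368 mm.
With a force P in the spring, the elastic change of the member is PL/(AE) and that of the spring is P/k; compatibility requires their sum to equal δ_free.
So P = δ_free / [L/(AE) + 1/k] = 2.368 / [ 1825/(125×113×10³) + 1/(1400) ].
P = 2.368 / 0.0008435 = 2807 N.
σ = P/A = 2807/125 = 22.46 MPa.

σ ≈ 22.5 MPa (tensile)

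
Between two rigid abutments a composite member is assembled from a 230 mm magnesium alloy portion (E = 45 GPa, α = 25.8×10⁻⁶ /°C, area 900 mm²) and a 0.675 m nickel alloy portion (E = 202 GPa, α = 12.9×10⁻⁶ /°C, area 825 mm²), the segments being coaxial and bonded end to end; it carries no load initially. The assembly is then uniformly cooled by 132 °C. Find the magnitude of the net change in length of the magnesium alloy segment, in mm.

If the supports were absent, the total length change would be Σ αᵢΔT Lᵢ = 25.8×10⁻⁶×132×230 + 12.9×10⁻⁶×132×675 = 1.933 mm.
The rigid supports impose zero overall length change; the single axial force P common to all segments must satisfy P Σ Lᵢ/(AᵢEᵢ) = δ_free.
The series flexibility is Σ Lᵢ/(AᵢEᵢ) = 230/(900×45×10³) + 675/(825×202×10³) = 9.729×10⁻⁶ mm/N.
So P = 1.933 / 9.729×10⁻⁶ = 198.6 kN, tensile.
For the magnesium alloy segment, free thermal change = 25.8×10⁻⁶×132×230 = 0.7833 mm and elastic change from P = 198600×230/(900×45×10³) = 1.128 mm; these oppose, so the net change is 0.345 mm (segment lengthens).

|ΔL| ≈ 0.345 mm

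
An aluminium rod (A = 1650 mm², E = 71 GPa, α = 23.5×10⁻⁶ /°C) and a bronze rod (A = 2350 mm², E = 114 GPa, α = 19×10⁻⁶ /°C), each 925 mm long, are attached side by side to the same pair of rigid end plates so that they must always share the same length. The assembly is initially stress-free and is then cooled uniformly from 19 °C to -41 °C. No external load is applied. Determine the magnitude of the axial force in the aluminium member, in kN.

P ≈ 22 kN (tensile in the aluminium)

The aluminium has the larger α, so on cooling it would change length more than the bronze if both were free. The rigid plates force a common final length, so the aluminium is put into tension and the bronze into compression, with equal and opposite forces P (no external load).
Equating the net (thermal + elastic) strains gives |α₁ − α₂|·ΔT = P·[1/(A₁E₁) + 1/(A₂E₂)].
|α₁ − α₂|·ΔT = 4.5×10⁻⁶ × 60 = 0.00027.
1/(A₁E₁) + 1/(A₂E₂) = 1/(1650×71×10³) + 1/(2350×114×10³) = 1.227×10⁻⁸ N⁻¹.
So P = 0.00027 / 1.227×10⁻⁸ = 22.01 kN.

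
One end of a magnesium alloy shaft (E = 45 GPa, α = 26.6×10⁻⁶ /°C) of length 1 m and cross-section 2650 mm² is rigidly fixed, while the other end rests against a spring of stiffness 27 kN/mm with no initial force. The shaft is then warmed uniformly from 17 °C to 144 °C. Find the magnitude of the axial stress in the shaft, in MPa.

σ ≈ 28.1 MPa (compressive)

Free thermal expansion: δ_free = αΔT L = 26.6×10⁻⁶ × 127 × 1000 = 3.378 mm.
Let P be the compressive force at the spring. The shaft shortens elastically by PL/(AE) and the spring compresses by P/k; together these equal δ_free.
P [ L/(AE) + 1/k ] = δ_free → P [ 1000/(2650×45×10³) + 1/(27×10³) ] = 3.378.
P = 3.378 / 4.542×10⁻⁵ = 74370 N.
σ = P/A = 74370/2650 = 28.07 MPa.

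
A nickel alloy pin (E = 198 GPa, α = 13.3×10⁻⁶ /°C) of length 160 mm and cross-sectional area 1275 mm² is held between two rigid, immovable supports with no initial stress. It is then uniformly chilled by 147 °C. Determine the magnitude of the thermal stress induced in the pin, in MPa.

σ ≈ 387 MPa (tensile)

The supports are rigid, so the total axial strain is zero. The restrained thermal strain is ε = αΔT = 13.3×10⁻⁶ × 147 = 1955.1×10⁻⁶.
Hence σ = E·αΔT = 198×10³ × 1955.1×10⁻⁶ = 387.1 MPa, tensile.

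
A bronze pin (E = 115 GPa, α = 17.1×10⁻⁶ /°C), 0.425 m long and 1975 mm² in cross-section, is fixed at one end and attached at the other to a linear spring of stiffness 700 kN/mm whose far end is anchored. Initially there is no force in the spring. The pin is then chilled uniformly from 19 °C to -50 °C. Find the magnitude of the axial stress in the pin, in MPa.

If the spring were absent the pin would shorten by αΔT L = 17.1×10⁻⁶ × 69 × 425 = 0.5015 mm.
With a force P in the spring, the elastic change of the pin is PL/(AE) and that of the spring is P/k; compatibility requires their sum to equal δ_free.
So P = δ_free / [L/(AE) + 1/k] = 0.5015 / [ 425/(1975×115×10³) + 1/(700×10³) ].
P = 0.5015 / 3.3×10⁻⁶ = 152000 N.
σ = P/A = 152000/1975 = 76.95 MPa.

σ ≈ 76.9 MPa (tensile)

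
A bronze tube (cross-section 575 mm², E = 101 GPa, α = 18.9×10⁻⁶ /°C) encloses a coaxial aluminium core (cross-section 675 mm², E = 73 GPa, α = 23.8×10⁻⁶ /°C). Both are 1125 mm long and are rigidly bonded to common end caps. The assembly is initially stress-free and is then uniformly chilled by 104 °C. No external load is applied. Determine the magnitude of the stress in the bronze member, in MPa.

Equilibrium of a rigid end plate with no external load gives equal and opposite internal forces ±P in the two members. Since α_{aluminium} > α_{bronze}, cooling drives the aluminium into tension and the bronze into compression.
Setting the final lengths equal and cancelling L: (α₁ − α₂)ΔT = P/(A₁E₁) + P/(A₂E₂).
|α₁ − α₂|·ΔT = 4.9×10⁻⁶ × 104 = 0.0005096.
1/(A₁E₁) + 1/(A₂E₂) = 1/(575×101×10³) + 1/(675×73×10³) = 3.751×10⁻⁸ N⁻¹.
P = 0.0005096 / 3.751×10⁻⁸ = 13580 N = 13.58 kN.
σ_{bronze} = P/A₁ = 13580/575 = 23.63 MPa, compressive.

σ ≈ 23.6 MPa (compressive)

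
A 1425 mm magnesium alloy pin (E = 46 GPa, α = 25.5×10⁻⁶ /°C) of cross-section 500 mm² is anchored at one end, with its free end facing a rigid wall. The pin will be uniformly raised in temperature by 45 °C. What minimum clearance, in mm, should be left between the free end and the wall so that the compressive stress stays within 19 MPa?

With no wall the pin would lengthen by αΔT L = 25.5×10⁻⁶ × 45 × 1425 = 1.635 mm.
At the allowable stress the elastic shortening the wall may impose is σL/E = 19 × 1425 / (46×10³) = 0.5886 mm.
The gap must absorb the remainder: g_min = 1.635 − 0.5886 = 1.047 mm.

g ≈ 1.05 mm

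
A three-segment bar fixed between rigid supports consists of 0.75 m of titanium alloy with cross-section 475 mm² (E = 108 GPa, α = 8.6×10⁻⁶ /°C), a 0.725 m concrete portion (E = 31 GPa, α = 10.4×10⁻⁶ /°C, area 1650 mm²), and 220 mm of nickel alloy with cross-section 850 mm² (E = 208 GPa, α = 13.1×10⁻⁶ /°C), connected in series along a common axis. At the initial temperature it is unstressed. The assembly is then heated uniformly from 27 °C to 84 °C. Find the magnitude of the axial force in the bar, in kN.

If the supports were absent, the total length change would be Σ αᵢΔT Lᵢ = 8.6×10⁻⁶×57×750 + 10.4×10⁻⁶×57×725 + 13.1×10⁻⁶×57×220 = 0.9617 mm.
The rigid supports impose zero overall length change; the single axial force P common to all segments must satisfy P Σ Lᵢ/(AᵢEᵢ) = δ_free.
Σ Lᵢ/(AᵢEᵢ) = 750/(475×108×10³) + 725/(1650×31×10³) + 220/(850×208×10³) = 3.004×10⁻⁵ mm/N.
So P = 0.9617 / 3.004×10⁻⁵ = 32.02 kN, compressive.

P ≈ 32 kN (compressive)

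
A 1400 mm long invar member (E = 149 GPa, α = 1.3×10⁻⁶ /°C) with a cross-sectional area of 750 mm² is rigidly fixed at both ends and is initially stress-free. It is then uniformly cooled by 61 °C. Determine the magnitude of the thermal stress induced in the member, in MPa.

σ ≈ 11.8 MPa (tensile)

Because both ends are immovable the net strain is zero, and the suppressed thermal strain is αΔT = 1.3×10⁻⁶ × 61 = 79.3×10⁻⁶.
The stress required to suppress this strain is σ = Eε = 149×10³ × 79.3×10⁻⁶ = 11.82 MPa, tensile since the member is trying to contract.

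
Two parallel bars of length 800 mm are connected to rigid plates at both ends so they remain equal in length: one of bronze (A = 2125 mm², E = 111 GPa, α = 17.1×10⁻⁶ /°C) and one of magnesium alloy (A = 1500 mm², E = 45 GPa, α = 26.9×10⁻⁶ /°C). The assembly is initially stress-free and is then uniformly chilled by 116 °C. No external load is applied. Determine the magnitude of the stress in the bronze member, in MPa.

The magnesium alloy has the larger α, so on cooling it would change length more than the bronze if both were free. The rigid plates force a common final length, so the magnesium alloy is put into tension and the bronze into compression, with equal and opposite forces P (no external load).
Setting the final lengths equal and cancelling L: (α₁ − α₂)ΔT = P/(A₁E₁) + P/(A₂E₂).
|α₁ − α₂|·ΔT = 9.8×10⁻⁶ × 116 = 0.001137.
1/(A₁E₁) + 1/(A₂E₂) = 1/(2125×111×10³) + 1/(1500×45×10³) = 1.905×10⁻⁸ N⁻¹.
So P = 0.001137 / 1.905×10⁻⁸ = 59.66 kN.
σ_{bronze} = P/A₁ = 59660/2125 = 28.08 MPa, compressive.

σ ≈ 28.1 MPa (compressive)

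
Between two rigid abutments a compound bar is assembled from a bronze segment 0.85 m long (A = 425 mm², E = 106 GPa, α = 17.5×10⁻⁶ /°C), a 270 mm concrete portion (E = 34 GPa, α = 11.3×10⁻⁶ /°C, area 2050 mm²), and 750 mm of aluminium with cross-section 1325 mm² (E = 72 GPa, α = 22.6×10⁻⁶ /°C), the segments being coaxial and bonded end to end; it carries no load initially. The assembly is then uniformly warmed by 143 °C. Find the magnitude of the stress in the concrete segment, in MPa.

σ ≈ 79.5 MPa (compressive)

If the supports were absent, the total length change would be Σ αᵢΔT Lᵢ = 17.5×10⁻⁶×143×850 + 11.3×10⁻⁶×143×270 + 22.6×10⁻⁶×143×750 = 4.987 mm.
Since the ends are fixed, an axial force P builds up, equal in every segment, with P · Σ Lᵢ/(AᵢEᵢ) = δ_free.
The series flexibility is Σ Lᵢ/(AᵢEᵢ) = 850/(425×106×10³) + 270/(2050×34×10³) + 750/(1325×72×10³) = 3.06×10⁻⁵ mm/N.
P = 4.987 / 3.06×10⁻⁵ = 163000 N = 163 kN, compressive.
σ_{concrete} = P / A = 163000 / 2050 = 79.5 MPa.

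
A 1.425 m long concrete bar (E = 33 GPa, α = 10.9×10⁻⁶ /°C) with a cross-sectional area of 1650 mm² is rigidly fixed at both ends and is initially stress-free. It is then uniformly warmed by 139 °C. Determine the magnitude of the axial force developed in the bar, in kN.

P ≈ 82.5 kN (compressive)

Full restraint means ε = 0, so the stress is σ = EαΔT = 33×10³ × 10.9×10⁻⁶ × 139 = 50 MPa.
Axial force P = σA = 50 × 1650 = 82500 N = 82.5 kN, compressive.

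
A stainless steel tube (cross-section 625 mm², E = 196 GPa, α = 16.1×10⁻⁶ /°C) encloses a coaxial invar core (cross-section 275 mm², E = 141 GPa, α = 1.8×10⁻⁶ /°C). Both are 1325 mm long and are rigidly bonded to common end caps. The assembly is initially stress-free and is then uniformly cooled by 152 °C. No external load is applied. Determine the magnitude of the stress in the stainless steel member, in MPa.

The stainless steel has the larger α, so on cooling it would change length more than the invar if both were free. The rigid plates force a common final length, so the stainless steel is put into tension and the invar into compression, with equal and opposite forces P (no external load).
Setting the final lengths equal and cancelling L: (α₁ − α₂)ΔT = P/(A₁E₁) + P/(A₂E₂).
|α₁ − α₂|·ΔT = 14.3×10⁻⁶ × 152 = 0.002174.
1/(A₁E₁) + 1/(A₂E₂) = 1/(625×196×10³) + 1/(275×141×10³) = 3.395×10⁻⁸ N⁻¹.
P = 0.002174 / 3.395×10⁻⁸ = 64020 N = 64.02 kN.
σ_{stainless steel} = P/A₁ = 64020/625 = 102.4 MPa, tensile.

σ ≈ 102 MPa (tensile)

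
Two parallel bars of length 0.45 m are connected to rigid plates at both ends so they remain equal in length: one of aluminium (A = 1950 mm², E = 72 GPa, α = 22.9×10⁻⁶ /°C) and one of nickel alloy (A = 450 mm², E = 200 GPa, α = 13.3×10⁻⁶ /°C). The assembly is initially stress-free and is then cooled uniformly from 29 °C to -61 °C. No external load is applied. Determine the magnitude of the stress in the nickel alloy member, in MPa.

Both members must finish at the same length. With the larger α, the aluminium tends to over-contract; the plates restrain it, putting the aluminium in tension and the nickel alloy in compression. With no external load the two internal forces are equal and opposite, magnitude P.
Compatibility of the two members (thermal + elastic change equal): (α₁ − α₂)ΔT = P·[1/(A₁E₁) + 1/(A₂E₂)].
|α₁ − α₂|·ΔT = 9.6×10⁻⁶ × 90 = 0.000864.
1/(A₁E₁) + 1/(A₂E₂) = 1/(1950×72×10³) + 1/(450×200×10³) = 1.823×10⁻⁸ N⁻¹.
So P = 0.000864 / 1.823×10⁻⁸ = 47.38 kN.
σ_{nickel alloy} = P/A₂ = 47380/450 = 105.3 MPa, compressive.

σ ≈ 105 MPa (compressive)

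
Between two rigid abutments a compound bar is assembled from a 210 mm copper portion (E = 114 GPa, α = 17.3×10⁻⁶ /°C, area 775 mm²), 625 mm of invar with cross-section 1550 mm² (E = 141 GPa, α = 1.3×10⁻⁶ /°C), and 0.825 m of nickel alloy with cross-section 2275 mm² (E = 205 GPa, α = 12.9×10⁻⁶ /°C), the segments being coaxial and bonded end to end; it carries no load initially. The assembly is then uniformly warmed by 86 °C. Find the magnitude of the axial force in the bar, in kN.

P ≈ 185 kN (compressive)

Free thermal expansion of the whole bar: Σ αᵢΔT Lᵢ = 17.3×10⁻⁶×86×210 + 1.3×10⁻⁶×86×625 + 12.9×10⁻⁶×86×825 = 1.298 mm.
Since the ends are fixed, an axial force P builds up, equal in every segment, with P · Σ Lᵢ/(AᵢEᵢ) = δ_free.
Σ Lᵢ/(AᵢEᵢ) = 210/(775×114×10³) + 625/(1550×141×10³) + 825/(2275×205×10³) = 7.006×10⁻⁶ mm/N.
Hence P = δ_free / Σ(L/AE) = 1.298/7.006×10⁻⁶ = 185.2 kN (compressive).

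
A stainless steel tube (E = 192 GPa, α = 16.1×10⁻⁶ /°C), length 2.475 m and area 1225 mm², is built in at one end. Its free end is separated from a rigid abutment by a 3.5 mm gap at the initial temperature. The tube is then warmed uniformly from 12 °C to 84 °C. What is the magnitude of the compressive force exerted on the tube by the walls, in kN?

P ≈ 0 kN

Free thermal elongation = αΔT L = 16.1×10⁻⁶ × 72 × 2475 = 2.869 mm.
Since δ_free = 2.87 mm is less than the 3.5 mm gap, the tube never touches the wall. No axial force develops.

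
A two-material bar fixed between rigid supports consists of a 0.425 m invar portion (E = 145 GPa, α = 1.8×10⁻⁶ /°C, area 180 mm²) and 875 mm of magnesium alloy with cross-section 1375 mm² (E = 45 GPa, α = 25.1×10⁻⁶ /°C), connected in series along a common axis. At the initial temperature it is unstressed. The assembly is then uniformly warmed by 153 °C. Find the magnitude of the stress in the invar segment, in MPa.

If the supports were absent, the total length change would be Σ αᵢΔT Lᵢ = 1.8×10⁻⁶×153×425 + 25.1×10⁻⁶×153×875 = 3.477 mm.
The walls prevent any net length change, so an axial force P (same in every segment) develops. Compatibility: P · Σ Lᵢ/(AᵢEᵢ) = δ_free.
The series flexibility is Σ Lᵢ/(AᵢEᵢ) = 425/(180×145×10³) + 875/(1375×45×10³) = 3.042×10⁻⁵ mm/N.
Hence P = δ_free / Σ(L/AE) = 3.477/3.042×10⁻⁵ = 114.3 kN (compressive).
σ_{invar} = P / A = 114300 / 180 = 635 MPa.

σ ≈ 635 MPa (compressive)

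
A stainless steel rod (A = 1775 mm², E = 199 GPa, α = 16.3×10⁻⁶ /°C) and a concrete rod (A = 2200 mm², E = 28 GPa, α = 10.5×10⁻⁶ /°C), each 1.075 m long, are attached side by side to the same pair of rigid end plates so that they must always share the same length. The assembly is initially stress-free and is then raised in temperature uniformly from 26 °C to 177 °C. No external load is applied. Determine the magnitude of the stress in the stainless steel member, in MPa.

Both members must finish at the same length. With the larger α, the stainless steel tends to over-expand; the plates restrain it, putting the stainless steel in compression and the concrete in tension. With no external load the two internal forces are equal and opposite, magnitude P.
Equating the net (thermal + elastic) strains gives |α₁ − α₂|·ΔT = P·[1/(A₁E₁) + 1/(A₂E₂)].
|α₁ − α₂|·ΔT = 5.8×10⁻⁶ × 151 = 0.0008758.
1/(A₁E₁) + 1/(A₂E₂) = 1/(1775×199×10³) + 1/(2200×28×10³) = 1.906×10⁻⁸ N⁻¹.
P = 0.0008758 / 1.906×10⁻⁸ = 45940 N = 45.94 kN.
σ_{stainless steel} = P/A₁ = 45940/1775 = 25.88 MPa, compressive.

σ ≈ 25.9 MPa (compressive)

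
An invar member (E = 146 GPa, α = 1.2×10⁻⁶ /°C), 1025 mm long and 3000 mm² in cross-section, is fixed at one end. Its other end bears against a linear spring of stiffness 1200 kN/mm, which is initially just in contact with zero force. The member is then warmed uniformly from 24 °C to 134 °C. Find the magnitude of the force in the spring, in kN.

The unrestrained thermal change is αΔT L = 1.2×10⁻⁶ × 110 × 1025 = 0.1353 mm.
With a force P in the spring, the elastic change of the member is PL/(AE) and that of the spring is P/k; compatibility requires their sum to equal δ_free.
P [ L/(AE) + 1/k ] = δ_free → P [ 1025/(3000×146×10³) + 1/(1200×10³) ] = 0.1353.
P = 0.1353 / 3.174×10⁻⁶ = 42630 N.

P ≈ 42.6 kN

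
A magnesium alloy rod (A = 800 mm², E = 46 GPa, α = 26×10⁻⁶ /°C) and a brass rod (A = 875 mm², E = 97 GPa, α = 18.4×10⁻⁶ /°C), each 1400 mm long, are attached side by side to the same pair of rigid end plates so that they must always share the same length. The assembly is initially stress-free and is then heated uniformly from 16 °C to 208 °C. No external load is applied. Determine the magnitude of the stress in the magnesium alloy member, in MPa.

σ ≈ 46.8 MPa (compressive)

The magnesium alloy has the larger α, so on heating it would change length more than the brass if both were free. The rigid plates force a common final length, so the magnesium alloy is put into compression and the brass into tension, with equal and opposite forces P (no external load).
Compatibility of the two members (thermal + elastic change equal): (α₁ − α₂)ΔT = P·[1/(A₁E₁) + 1/(A₂E₂)].
|α₁ − α₂|·ΔT = 7.6×10⁻⁶ × 192 = 0.001459.
1/(A₁E₁) + 1/(A₂E₂) = 1/(800×46×10³) + 1/(875×97×10³) = 3.896×10⁻⁸ N⁻¹.
So P = 0.001459 / 3.896×10⁻⁸ = 37.46 kN.
σ_{magnesium alloy} = P/A₁ = 37460/800 = 46.82 MPa, compressive.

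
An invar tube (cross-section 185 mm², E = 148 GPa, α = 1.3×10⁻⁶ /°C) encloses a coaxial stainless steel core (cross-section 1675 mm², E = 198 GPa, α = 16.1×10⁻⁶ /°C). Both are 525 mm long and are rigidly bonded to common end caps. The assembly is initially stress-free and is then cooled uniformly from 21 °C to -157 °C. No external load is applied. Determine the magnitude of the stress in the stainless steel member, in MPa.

Both members must finish at the same length. With the larger α, the stainless steel tends to over-contract; the plates restrain it, putting the stainless steel in tension and the invar in compression. With no external load the two internal forces are equal and opposite, magnitude P.
Equating the net (thermal + elastic) strains gives |α₁ − α₂|·ΔT = P·[1/(A₁E₁) + 1/(A₂E₂)].
|α₁ − α₂|·ΔT = 14.8×10⁻⁶ × 178 = 0.002634.
1/(A₁E₁) + 1/(A₂E₂) = 1/(185×148×10³) + 1/(1675×198×10³) = 3.954×10⁻⁸ N⁻¹.
P = 0.002634 / 3.954×10⁻⁸ = 66630 N = 66.63 kN.
σ_{stainless steel} = P/A₂ = 66630/1675 = 39.78 MPa, tensile.

σ ≈ 39.8 MPa (tensile)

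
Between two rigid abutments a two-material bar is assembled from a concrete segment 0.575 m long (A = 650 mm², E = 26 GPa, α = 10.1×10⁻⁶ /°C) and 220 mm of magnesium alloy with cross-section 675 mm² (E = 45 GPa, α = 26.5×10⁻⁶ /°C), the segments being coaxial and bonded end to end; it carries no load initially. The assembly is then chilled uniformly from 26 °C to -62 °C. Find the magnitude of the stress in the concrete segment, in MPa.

Free thermal contraction of the whole bar: Σ αᵢΔT Lᵢ = 10.1×10⁻⁶×88×575 + 26.5×10⁻⁶×88×220 = 1.024 mm.
The walls prevent any net length change, so an axial force P (same in every segment) develops. Compatibility: P · Σ Lᵢ/(AᵢEᵢ) = δ_free.
Σ Lᵢ/(AᵢEᵢ) = 575/(650×26×10³) + 220/(675×45×10³) = 4.127×10⁻⁵ mm/N.
P = 1.024 / 4.127×10⁻⁵ = 24820 N = 24.82 kN, tensile.
σ_{concrete} = P / A = 24820 / 650 = 38.18 MPa.

σ ≈ 38.2 MPa (tensile)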